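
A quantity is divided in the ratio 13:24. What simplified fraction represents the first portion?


Total parts = 13 + 24 = 37
First part fraction = 13/37
Simplify: 13/37 = 13/37

13/37


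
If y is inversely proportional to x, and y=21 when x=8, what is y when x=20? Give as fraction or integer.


Inverse proportion: y = k/x
Find k: k = 8 * 21 = 168
Compute y at x=20: y = 168/20
y = 42/5

42/5


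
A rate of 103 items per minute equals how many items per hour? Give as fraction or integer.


Converting from per minute to per hour
Rate = 103 items per minute
Multiply by 60: 103 * 60
= 6180 items per hour

6180


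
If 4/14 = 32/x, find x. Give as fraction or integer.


Setting up: 4/14 = 32/x
Cross multiply: 4 * x = 14 * 32
4x = 448
x = 448/4
x = 112

112


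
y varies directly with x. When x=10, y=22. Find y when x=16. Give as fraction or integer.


Direct proportion: y = kx
Find k: k = 22/10 = 11/5
Compute y at x=16: y = 11/5 * 16
y = 176/5

176/5


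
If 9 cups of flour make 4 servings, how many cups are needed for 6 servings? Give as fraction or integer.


Original: 9 cups for 4 servings
Target servings = 6
Scaling factor = 6/4
New amount = 9 * 6/4
= 54/4
= 27/2 cups

27/2


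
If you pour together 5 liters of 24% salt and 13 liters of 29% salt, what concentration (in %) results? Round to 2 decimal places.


Solute in mixture 1 = 24% of 5 L = 5*24/100 = 6/5 L
Solute in mixture 2 = 29% of 13 L = 13*29/100 = 377/100 L
Total solute = 6/5 + 377/100 = 497/100 L
Total volume = 5 + 13 = 18 L
Final concentration = 497/100/18 * 100 = 27.61%

27.61


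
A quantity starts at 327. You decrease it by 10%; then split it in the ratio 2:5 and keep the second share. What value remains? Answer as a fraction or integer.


Start with 327.
Step 1: Decrease by 10%: 327 * 90/100 = 2943/10
Step 2: Split 2:5, second share = 2943/10 * 5/7 = 2943/14
Final result = 2943/14

2943/14


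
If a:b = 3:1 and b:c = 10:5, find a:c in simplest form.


Given a:b = 3:1 and b:c = 10:5
Make b consistent. Multiply first ratio by 10: a:b = 30:10
Multiply second ratio by 1: b:c = 10:5
Now b = 10 in both, so a:b:c = 30:10:5
Therefore a:c = 30:5
Simplify by GCD: a:c = 6:1

6:1


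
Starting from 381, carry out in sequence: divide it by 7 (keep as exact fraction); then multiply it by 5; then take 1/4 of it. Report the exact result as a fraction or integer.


Start with 381.
Step 1: Divide by 7: 381 / 7 = 381/7
Step 2: Multiply by 5: 381/7 * 5 = 1905/7
Step 3: Take 1/4: 1905/7 * 1/4 = 1905/28
Final result = 1905/28

1905/28


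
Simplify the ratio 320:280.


Find GCD(320, 280)
GCD = 40
Divide both by 40: 320/40 = 8, 280/40 = 7
Simplified ratio = 8:7

8:7


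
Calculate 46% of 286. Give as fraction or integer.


Compute 46% of 286
Convert percentage: 46% = 46/100
Multiply: 286 * 46/100
= 13156/100
= 3289/25

3289/25


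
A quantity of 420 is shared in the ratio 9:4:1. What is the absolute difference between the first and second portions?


Total parts = 9 + 4 + 1 = 14
Value per part = 420 / 14 = 30
Shares: 9*30=270, 4*30=120, 1*30=30
First share = 270, second share = 120
Difference = |270 - 120| = 150

150


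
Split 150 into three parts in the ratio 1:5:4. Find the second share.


Ratio = 1:5:4
Total parts = 1 + 5 + 4 = 10
Value per part = 150 / 10 = 15
First share = 1 * 15 = 15
Middle share = 5 * 15 = 75
Third share = 4 * 15 = 60

75


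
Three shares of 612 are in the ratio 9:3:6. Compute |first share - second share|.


Total parts = 9 + 3 + 6 = 18
Value per part = 612 / 18 = 34
Shares: 9*34=306, 3*34=102, 6*34=204
First share = 306, second share = 102
Difference = |306 - 102| = 204

204


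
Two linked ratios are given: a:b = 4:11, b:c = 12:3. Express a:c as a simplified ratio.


Given a:b = 4:11 and b:c = 12:3
Make b consistent. Multiply first ratio by 12: a:b = 48:132
Multiply second ratio by 11: b:c = 132:33
Now b = 132 in both, so a:b:c = 48:132:33
Therefore a:c = 48:33
Simplify by GCD: a:c = 16:11

16:11


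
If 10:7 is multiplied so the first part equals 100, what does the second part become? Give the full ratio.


Original ratio: 10:7
First term target: 100
Scale factor = 100 / 10 = 10
Multiply second term: 7 * 10 = 70
Equivalent ratio = 100:70

100:70


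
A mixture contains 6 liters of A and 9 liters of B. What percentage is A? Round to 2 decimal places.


Volume of A = 6 L
Volume of B = 9 L
Total volume = 6 + 9 = 15 L
Percentage of A = (6/15) * 100
= 40.00%

40.00


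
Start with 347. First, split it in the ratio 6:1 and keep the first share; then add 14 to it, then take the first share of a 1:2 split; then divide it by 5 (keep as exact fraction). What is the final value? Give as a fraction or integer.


Start with 347.
Step 1: Split 6:1, first share = 347 * 6/7 = 2082/7
Step 2: Add 14: 2082/7+14=2180/7; split 1:2 first = 2180/7*1/3 = 2180/21
Step 3: Divide by 5: 2180/21 / 5 = 436/21
Final result = 436/21

436/21


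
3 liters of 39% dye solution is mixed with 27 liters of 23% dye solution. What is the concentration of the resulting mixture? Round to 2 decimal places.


Solute in mixture 1 = 39% of 3 L = 3*39/100 = 117/100 L
Solute in mixture 2 = 23% of 27 L = 27*23/100 = 621/100 L
Total solute = 117/100 + 621/100 = 369/50 L
Total volume = 3 + 27 = 30 L
Final concentration = 369/50/30 * 100 = 24.60%

24.60


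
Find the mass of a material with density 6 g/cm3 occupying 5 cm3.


Using mass = density * volume
Density = 6 g/cm3
Volume = 5 cm3
Mass = 6 * 5
= 30 g

30


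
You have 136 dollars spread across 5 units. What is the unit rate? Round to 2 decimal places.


Total dollars = 136
Number of units = 5
Unit rate = 136 / 5
= 27.20 dollars per unit

27.20


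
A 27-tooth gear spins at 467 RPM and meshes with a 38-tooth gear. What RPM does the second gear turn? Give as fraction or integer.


Gear ratio: teeth_A * RPM_A = teeth_B * RPM_B
27 * 467 = 38 * RPM_B
12609 = 38 * RPM_B
RPM_B = 12609 / 38
RPM_B = 12609/38

12609/38


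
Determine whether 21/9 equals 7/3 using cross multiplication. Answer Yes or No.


Cross multiply to check 21/9 = 7/3
Left cross product: 21 * 3 = 63
Right cross product: 9 * 7 = 63
63 = 63
Equal, so proportions match => Yes

Yes


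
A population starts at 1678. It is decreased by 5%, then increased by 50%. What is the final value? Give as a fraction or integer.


Start: 1678
Step 1: decrease by 5% => multiply by 95/100
  1678 * 95/100 = 15941/10
Step 2: increase by 50% => multiply by 150/100
  15941/10 * 150/100 = 47823/20
Final value = 47823/20

47823/20


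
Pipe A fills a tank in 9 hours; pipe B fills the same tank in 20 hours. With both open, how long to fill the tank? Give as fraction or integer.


Rate of A = 1/9 job per hour
Rate of B = 1/20 job per hour
Combined rate = 1/9 + 1/20
Find common denominator: (20 + 9)/(9*20) = 29/180
Combined rate = 29/180 job per hour
Time together = 1 / (29/180) = 180/29 hours

180/29


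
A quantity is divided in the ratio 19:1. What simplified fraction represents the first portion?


Total parts = 19 + 1 = 20
First part fraction = 19/20
Simplify: 19/20 = 19/20

19/20


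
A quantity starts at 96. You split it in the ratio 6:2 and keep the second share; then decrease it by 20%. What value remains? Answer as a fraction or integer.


Start with 96.
Step 1: Split 6:2, second share = 96 * 2/8 = 24
Step 2: Decrease by 20%: 24 * 80/100 = 96/5
Final result = 96/5

96/5


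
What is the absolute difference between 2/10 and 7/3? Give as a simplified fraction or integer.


Simplify: 2/10 = 1/5 and 7/3 = 7/3
Find common denominator: LCD = 15
Convert: 3/15 and 35/15
Difference = |3 - 35|/15 = 32/15
Simplified = 32/15

32/15


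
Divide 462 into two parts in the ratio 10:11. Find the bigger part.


Total parts = 10 + 11 = 21
Value per part = 462 / 21 = 22
First share = 10 * 22 = 220
Second share = 11 * 22 = 242
Larger share = 242

242


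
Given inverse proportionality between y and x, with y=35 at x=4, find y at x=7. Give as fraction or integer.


Inverse proportion: y = k/x
Find k: k = 4 * 35 = 140
Compute y at x=7: y = 140/7
y = 20

20


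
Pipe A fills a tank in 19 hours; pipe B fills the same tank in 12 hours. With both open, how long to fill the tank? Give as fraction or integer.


Rate of A = 1/19 job per hour
Rate of B = 1/12 job per hour
Combined rate = 1/19 + 1/12
Find common denominator: (12 + 19)/(19*12) = 31/228
Combined rate = 31/228 job per hour
Time together = 1 / (31/228) = 228/31 hours

228/31


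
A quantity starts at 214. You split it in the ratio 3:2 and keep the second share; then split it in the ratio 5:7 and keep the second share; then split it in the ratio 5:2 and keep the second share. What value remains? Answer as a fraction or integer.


Start with 214.
Step 1: Split 3:2, second share = 214 * 2/5 = 428/5
Step 2: Split 5:7, second share = 428/5 * 7/12 = 749/15
Step 3: Split 5:2, second share = 749/15 * 2/7 = 214/15
Final result = 214/15

214/15


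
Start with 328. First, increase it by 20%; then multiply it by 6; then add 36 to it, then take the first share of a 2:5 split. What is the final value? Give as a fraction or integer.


Start with 328.
Step 1: Increase by 20%: 328 * 120/100 = 1968/5
Step 2: Multiply by 6: 1968/5 * 6 = 11808/5
Step 3: Add 36: 11808/5+36=11988/5; split 2:5 first = 11988/5*2/7 = 23976/35
Final result = 23976/35

23976/35


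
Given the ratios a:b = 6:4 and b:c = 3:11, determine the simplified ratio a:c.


Given a:b = 6:4 and b:c = 3:11
Make b consistent. Multiply first ratio by 3: a:b = 18:12
Multiply second ratio by 4: b:c = 12:44
Now b = 12 in both, so a:b:c = 18:12:44
Therefore a:c = 18:44
Simplify by GCD: a:c = 9:22

9:22


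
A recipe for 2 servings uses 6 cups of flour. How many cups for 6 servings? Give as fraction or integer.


Original: 6 cups for 2 servings
Target servings = 6
Scaling factor = 6/2
New amount = 6 * 6/2
= 36/2
= 18 cups

18


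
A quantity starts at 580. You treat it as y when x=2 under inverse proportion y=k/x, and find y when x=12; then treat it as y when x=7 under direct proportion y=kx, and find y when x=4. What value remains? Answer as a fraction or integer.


Start with 580.
Step 1: Inverse prop: k = (580)*2; new y = k/12 = 580*2/12 = 290/3
Step 2: Direct prop: k = (290/3)/7; new y = k*4 = 290/3*4/7 = 1160/21
Final result = 1160/21

1160/21


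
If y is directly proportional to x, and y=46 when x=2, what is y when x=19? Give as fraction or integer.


Direct proportion: y = kx
Find k: k = 46/2 = 23
Compute y at x=19: y = 23 * 19
y = 437

437


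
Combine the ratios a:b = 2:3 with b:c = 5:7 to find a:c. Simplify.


Given a:b = 2:3 and b:c = 5:7
Make b consistent. Multiply first ratio by 5: a:b = 10:15
Multiply second ratio by 3: b:c = 15:21
Now b = 15 in both, so a:b:c = 10:15:21
Therefore a:c = 10:21
Simplify by GCD: a:c = 10:21

10:21


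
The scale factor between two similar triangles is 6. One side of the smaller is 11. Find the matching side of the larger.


Similar triangles have proportional sides
Scale factor = 6
Smaller side = 11
Corresponding larger side = 11 * 6
= 66

66


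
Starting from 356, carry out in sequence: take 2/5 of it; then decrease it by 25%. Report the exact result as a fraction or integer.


Start with 356.
Step 1: Take 2/5: 356 * 2/5 = 712/5
Step 2: Decrease by 25%: 712/5 * 75/100 = 534/5
Final result = 534/5

534/5


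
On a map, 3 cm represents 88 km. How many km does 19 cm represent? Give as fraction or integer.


Map scale: 3 cm = 88 km
Measured distance on map = 19 cm
Set up proportion: 19 * 88 / 3
= 1672 / 3
= 1672/3 km

1672/3


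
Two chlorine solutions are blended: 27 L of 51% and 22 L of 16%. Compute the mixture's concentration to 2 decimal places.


Solute in mixture 1 = 51% of 27 L = 27*51/100 = 1377/100 L
Solute in mixture 2 = 16% of 22 L = 22*16/100 = 88/25 L
Total solute = 1377/100 + 88/25 = 1729/100 L
Total volume = 27 + 22 = 49 L
Final concentration = 1729/100/49 * 100 = 35.29%

35.29


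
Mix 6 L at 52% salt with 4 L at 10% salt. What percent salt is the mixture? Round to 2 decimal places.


Solute in mixture 1 = 52% of 6 L = 6*52/100 = 78/25 L
Solute in mixture 2 = 10% of 4 L = 4*10/100 = 2/5 L
Total solute = 78/25 + 2/5 = 88/25 L
Total volume = 6 + 4 = 10 L
Final concentration = 88/25/10 * 100 = 35.20%

35.20


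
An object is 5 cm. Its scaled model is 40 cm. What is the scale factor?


Original length = 5 cm
Scaled length = 40 cm
Scale factor = 40 / 5
= 8

8


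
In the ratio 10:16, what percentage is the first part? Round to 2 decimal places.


Total parts = 10 + 16 = 26
First part fraction = 10/26
Percentage = (10/26) * 100
= 0.384615 * 100
= 38.46%

38.46


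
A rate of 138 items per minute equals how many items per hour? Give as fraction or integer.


Converting from per minute to per hour
Rate = 138 items per minute
Multiply by 60: 138 * 60
= 8280 items per hour

8280


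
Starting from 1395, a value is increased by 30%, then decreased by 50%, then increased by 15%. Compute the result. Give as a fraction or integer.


Start: 1395
Step 1: increase by 30% => multiply by 130/100
  1395 * 130/100 = 3627/2
Step 2: decrease by 50% => multiply by 50/100
  3627/2 * 50/100 = 3627/4
Step 3: increase by 15% => multiply by 115/100
  3627/4 * 115/100 = 83421/80
Final value = 83421/80

83421/80


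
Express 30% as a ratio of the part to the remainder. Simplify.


Part = 30%, Remainder = 70%
Ratio = 30:70
GCD(30, 70) = 10
Simplify: 3:7 = 3:7

3:7


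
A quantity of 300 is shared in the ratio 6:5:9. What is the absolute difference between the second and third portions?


Total parts = 6 + 5 + 9 = 20
Value per part = 300 / 20 = 15
Shares: 6*15=90, 5*15=75, 9*15=135
Second share = 75, third share = 135
Difference = |75 - 135| = 60

60


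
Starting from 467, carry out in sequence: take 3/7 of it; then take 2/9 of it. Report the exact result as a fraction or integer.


Start with 467.
Step 1: Take 3/7: 467 * 3/7 = 1401/7
Step 2: Take 2/9: 1401/7 * 2/9 = 934/21
Final result = 934/21

934/21


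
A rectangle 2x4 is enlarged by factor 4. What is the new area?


Original dimensions: 2 x 4
Enlargement factor = 4
New width = 2 * 4 = 8
New height = 4 * 4 = 16
New area = 8 * 16 = 128

128


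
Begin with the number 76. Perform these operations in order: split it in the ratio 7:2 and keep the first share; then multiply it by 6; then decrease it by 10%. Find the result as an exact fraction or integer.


Start with 76.
Step 1: Split 7:2, first share = 76 * 7/9 = 532/9
Step 2: Multiply by 6: 532/9 * 6 = 1064/3
Step 3: Decrease by 10%: 1064/3 * 90/100 = 1596/5
Final result = 1596/5

1596/5


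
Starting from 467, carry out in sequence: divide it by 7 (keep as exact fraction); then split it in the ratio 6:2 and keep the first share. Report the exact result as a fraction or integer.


Start with 467.
Step 1: Divide by 7: 467 / 7 = 467/7
Step 2: Split 6:2, first share = 467/7 * 6/8 = 1401/28
Final result = 1401/28

1401/28


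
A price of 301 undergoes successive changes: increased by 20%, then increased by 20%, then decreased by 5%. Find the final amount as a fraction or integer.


Start: 301
Step 1: increase by 20% => multiply by 120/100
  301 * 120/100 = 1806/5
Step 2: increase by 20% => multiply by 120/100
  1806/5 * 120/100 = 10836/25
Step 3: decrease by 5% => multiply by 95/100
  10836/25 * 95/100 = 51471/125
Final value = 51471/125

51471/125


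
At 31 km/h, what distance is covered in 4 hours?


Using distance = speed * time
Speed = 31 km/h
Time = 4 hours
Distance = 31 * 4
= 124 km

124


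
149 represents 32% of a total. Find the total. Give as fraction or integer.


Given: 149 is 32% of the whole
Set up: 149 = 32/100 * whole
whole = 149 * 100 / 32
whole = 14900 / 32
whole = 3725/8

3725/8


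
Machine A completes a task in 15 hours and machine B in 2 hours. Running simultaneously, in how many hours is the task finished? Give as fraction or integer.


Rate of A = 1/15 job per hour
Rate of B = 1/2 job per hour
Combined rate = 1/15 + 1/2
Find common denominator: (2 + 15)/(15*2) = 17/30
Combined rate = 17/30 job per hour
Time together = 1 / (17/30) = 30/17 hours

30/17


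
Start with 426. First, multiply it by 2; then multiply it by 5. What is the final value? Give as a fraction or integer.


Start with 426.
Step 1: Multiply by 2: 426 * 2 = 852
Step 2: Multiply by 5: 852 * 5 = 4260
Final result = 4260

4260


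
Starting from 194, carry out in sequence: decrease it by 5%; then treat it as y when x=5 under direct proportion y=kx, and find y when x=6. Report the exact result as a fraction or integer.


Start with 194.
Step 1: Decrease by 5%: 194 * 95/100 = 1843/10
Step 2: Direct prop: k = (1843/10)/5; new y = k*6 = 1843/10*6/5 = 5529/25
Final result = 5529/25

5529/25


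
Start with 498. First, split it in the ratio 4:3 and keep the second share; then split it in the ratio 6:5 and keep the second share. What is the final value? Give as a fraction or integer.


Start with 498.
Step 1: Split 4:3, second share = 498 * 3/7 = 1494/7
Step 2: Split 6:5, second share = 1494/7 * 5/11 = 7470/77
Final result = 7470/77

7470/77


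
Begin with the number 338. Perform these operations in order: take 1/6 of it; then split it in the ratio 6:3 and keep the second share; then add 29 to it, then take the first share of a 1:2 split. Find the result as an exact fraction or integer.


Start with 338.
Step 1: Take 1/6: 338 * 1/6 = 169/3
Step 2: Split 6:3, second share = 169/3 * 3/9 = 169/9
Step 3: Add 29: 169/9+29=430/9; split 1:2 first = 430/9*1/3 = 430/27
Final result = 430/27

430/27


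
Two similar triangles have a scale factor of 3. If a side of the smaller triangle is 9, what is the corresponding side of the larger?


Similar triangles have proportional sides
Scale factor = 3
Smaller side = 9
Corresponding larger side = 9 * 3
= 27

27


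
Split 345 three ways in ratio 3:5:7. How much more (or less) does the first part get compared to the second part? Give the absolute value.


Total parts = 3 + 5 + 7 = 15
Value per part = 345 / 15 = 23
Shares: 3*23=69, 5*23=115, 7*23=161
First share = 69, second share = 115
Difference = |69 - 115| = 46

46


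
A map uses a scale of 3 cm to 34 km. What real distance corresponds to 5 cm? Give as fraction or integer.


Map scale: 3 cm = 34 km
Measured distance on map = 5 cm
Set up proportion: 5 * 34 / 3
= 170 / 3
= 170/3 km

170/3


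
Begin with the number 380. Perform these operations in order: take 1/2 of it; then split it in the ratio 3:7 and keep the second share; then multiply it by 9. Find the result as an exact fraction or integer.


Start with 380.
Step 1: Take 1/2: 380 * 1/2 = 190
Step 2: Split 3:7, second share = 190 * 7/10 = 133
Step 3: Multiply by 9: 133 * 9 = 1197
Final result = 1197

1197


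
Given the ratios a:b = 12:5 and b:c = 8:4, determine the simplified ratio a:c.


Given a:b = 12:5 and b:c = 8:4
Make b consistent. Multiply first ratio by 8: a:b = 96:40
Multiply second ratio by 5: b:c = 40:20
Now b = 40 in both, so a:b:c = 96:40:20
Therefore a:c = 96:20
Simplify by GCD: a:c = 24:5

24:5


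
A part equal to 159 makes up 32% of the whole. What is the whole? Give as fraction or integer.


Given: 159 is 32% of the whole
Set up: 159 = 32/100 * whole
whole = 159 * 100 / 32
whole = 15900 / 32
whole = 3975/8

3975/8


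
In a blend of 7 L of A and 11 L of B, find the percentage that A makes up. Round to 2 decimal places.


Volume of A = 7 L
Volume of B = 11 L
Total volume = 7 + 11 = 18 L
Percentage of A = (7/18) * 100
= 38.89%

38.89


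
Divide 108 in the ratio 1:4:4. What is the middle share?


Ratio = 1:4:4
Total parts = 1 + 4 + 4 = 9
Value per part = 108 / 9 = 12
First share = 1 * 12 = 12
Middle share = 4 * 12 = 48
Third share = 4 * 12 = 48

48


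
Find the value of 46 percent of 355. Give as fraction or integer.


Compute 46% of 355
Convert percentage: 46% = 46/100
Multiply: 355 * 46/100
= 16330/100
= 1633/10

1633/10


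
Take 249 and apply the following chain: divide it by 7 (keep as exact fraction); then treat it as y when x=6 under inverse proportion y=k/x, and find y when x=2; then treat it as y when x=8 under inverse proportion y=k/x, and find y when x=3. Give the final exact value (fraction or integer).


Start with 249.
Step 1: Divide by 7: 249 / 7 = 249/7
Step 2: Inverse prop: k = (249/7)*6; new y = k/2 = 249/7*6/2 = 747/7
Step 3: Inverse prop: k = (747/7)*8; new y = k/3 = 747/7*8/3 = 1992/7
Final result = 1992/7

1992/7


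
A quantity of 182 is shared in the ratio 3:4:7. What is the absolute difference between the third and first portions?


Total parts = 3 + 4 + 7 = 14
Value per part = 182 / 14 = 13
Shares: 3*13=39, 4*13=52, 7*13=91
Third share = 91, first share = 39
Difference = |91 - 39| = 52

52


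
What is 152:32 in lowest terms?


Find GCD(152, 32)
GCD = 8
Divide both by 8: 152/8 = 19, 32/8 = 4
Simplified ratio = 19:4

19:4


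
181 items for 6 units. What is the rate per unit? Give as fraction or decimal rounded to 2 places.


Total items = 181
Number of units = 6
Unit rate = 181 / 6
= 30.17 items per unit

30.17


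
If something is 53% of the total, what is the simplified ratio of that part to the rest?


Part = 53%, Remainder = 47%
Ratio = 53:47
GCD(53, 47) = 1
Simplify: 53:47 = 53:47

53:47


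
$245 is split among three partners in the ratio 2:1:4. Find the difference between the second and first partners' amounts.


Total parts = 2 + 1 + 4 = 7
Value per part = 245 / 7 = 35
Shares: 2*35=70, 1*35=35, 4*35=140
Second share = 35, first share = 70
Difference = |35 - 70| = 35

35


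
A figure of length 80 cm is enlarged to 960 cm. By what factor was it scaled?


Original length = 80 cm
Scaled length = 960 cm
Scale factor = 960 / 80
= 12

12


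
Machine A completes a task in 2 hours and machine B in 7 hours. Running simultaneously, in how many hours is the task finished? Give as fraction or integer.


Rate of A = 1/2 job per hour
Rate of B = 1/7 job per hour
Combined rate = 1/2 + 1/7
Find common denominator: (7 + 2)/(2*7) = 9/14
Combined rate = 9/14 job per hour
Time together = 1 / (9/14) = 14/9 hours

14/9


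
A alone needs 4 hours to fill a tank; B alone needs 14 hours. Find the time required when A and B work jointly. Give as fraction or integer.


Rate of A = 1/4 job per hour
Rate of B = 1/14 job per hour
Combined rate = 1/4 + 1/14
Find common denominator: (14 + 4)/(4*14) = 18/56
Combined rate = 9/28 job per hour
Time together = 1 / (9/28) = 28/9 hours

28/9


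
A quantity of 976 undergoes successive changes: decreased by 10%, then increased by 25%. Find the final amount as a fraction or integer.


Start: 976
Step 1: decrease by 10% => multiply by 90/100
  976 * 90/100 = 4392/5
Step 2: increase by 25% => multiply by 125/100
  4392/5 * 125/100 = 1098
Final value = 1098

1098


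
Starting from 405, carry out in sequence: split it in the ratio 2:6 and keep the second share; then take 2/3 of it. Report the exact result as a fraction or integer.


Start with 405.
Step 1: Split 2:6, second share = 405 * 6/8 = 1215/4
Step 2: Take 2/3: 1215/4 * 2/3 = 405/2
Final result = 405/2

405/2


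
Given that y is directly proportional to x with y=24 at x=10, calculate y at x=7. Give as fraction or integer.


Direct proportion: y = kx
Find k: k = 24/10 = 12/5
Compute y at x=7: y = 12/5 * 7
y = 84/5

84/5


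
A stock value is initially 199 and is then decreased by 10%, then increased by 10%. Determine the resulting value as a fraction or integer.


Start: 199
Step 1: decrease by 10% => multiply by 90/100
  199 * 90/100 = 1791/10
Step 2: increase by 10% => multiply by 110/100
  1791/10 * 110/100 = 19701/100
Final value = 19701/100

19701/100


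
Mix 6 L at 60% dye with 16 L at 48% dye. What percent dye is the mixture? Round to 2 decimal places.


Solute in mixture 1 = 60% of 6 L = 6*60/100 = 18/5 L
Solute in mixture 2 = 48% of 16 L = 16*48/100 = 192/25 L
Total solute = 18/5 + 192/25 = 282/25 L
Total volume = 6 + 16 = 22 L
Final concentration = 282/25/22 * 100 = 51.27%

51.27


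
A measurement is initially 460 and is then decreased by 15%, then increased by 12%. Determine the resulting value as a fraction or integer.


Start: 460
Step 1: decrease by 15% => multiply by 85/100
  460 * 85/100 = 391
Step 2: increase by 12% => multiply by 112/100
  391 * 112/100 = 10948/25
Final value = 10948/25

10948/25


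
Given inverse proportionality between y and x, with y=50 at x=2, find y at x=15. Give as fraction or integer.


Inverse proportion: y = k/x
Find k: k = 2 * 50 = 100
Compute y at x=15: y = 100/15
y = 20/3

20/3


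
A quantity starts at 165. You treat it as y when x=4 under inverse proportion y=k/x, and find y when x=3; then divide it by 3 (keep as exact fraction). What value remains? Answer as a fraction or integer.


Start with 165.
Step 1: Inverse prop: k = (165)*4; new y = k/3 = 165*4/3 = 220
Step 2: Divide by 3: 220 / 3 = 220/3
Final result = 220/3

220/3


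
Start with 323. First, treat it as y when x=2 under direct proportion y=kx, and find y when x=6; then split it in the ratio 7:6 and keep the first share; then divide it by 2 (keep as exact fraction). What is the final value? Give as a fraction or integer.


Start with 323.
Step 1: Direct prop: k = (323)/2; new y = k*6 = 323*6/2 = 969
Step 2: Split 7:6, first share = 969 * 7/13 = 6783/13
Step 3: Divide by 2: 6783/13 / 2 = 6783/26
Final result = 6783/26

6783/26


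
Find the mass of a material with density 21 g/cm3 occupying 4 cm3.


Using mass = density * volume
Density = 21 g/cm3
Volume = 4 cm3
Mass = 21 * 4
= 84 g

84


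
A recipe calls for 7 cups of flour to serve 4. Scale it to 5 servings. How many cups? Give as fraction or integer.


Original: 7 cups for 4 servings
Target servings = 5
Scaling factor = 5/4
New amount = 7 * 5/4
= 35/4
= 35/4 cups

35/4


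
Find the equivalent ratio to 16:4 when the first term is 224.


Original ratio: 16:4
First term target: 224
Scale factor = 224 / 16 = 14
Multiply second term: 4 * 14 = 56
Equivalent ratio = 224:56

224:56


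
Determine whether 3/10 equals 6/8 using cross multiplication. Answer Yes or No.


Cross multiply to check 3/10 = 6/8
Left cross product: 3 * 8 = 24
Right cross product: 10 * 6 = 60
24 != 60
Not equal, so proportions differ => No

No


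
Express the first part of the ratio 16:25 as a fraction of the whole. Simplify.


Total parts = 16 + 25 = 41
First part fraction = 16/41
Simplify: 16/41 = 16/41

16/41


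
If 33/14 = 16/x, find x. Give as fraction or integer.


Setting up: 33/14 = 16/x
Cross multiply: 33 * x = 14 * 16
33x = 224
x = 224/33
x = 224/33

224/33


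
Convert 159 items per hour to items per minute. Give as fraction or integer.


Converting from per hour to per minute
Rate = 159 items per hour
Divide by 60: 159/60
= 53/20 items per minute

53/20


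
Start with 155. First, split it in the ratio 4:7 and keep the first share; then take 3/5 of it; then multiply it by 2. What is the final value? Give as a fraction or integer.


Start with 155.
Step 1: Split 4:7, first share = 155 * 4/11 = 620/11
Step 2: Take 3/5: 620/11 * 3/5 = 372/11
Step 3: Multiply by 2: 372/11 * 2 = 744/11
Final result = 744/11

744/11


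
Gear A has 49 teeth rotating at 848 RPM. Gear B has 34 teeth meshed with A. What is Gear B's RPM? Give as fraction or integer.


Gear ratio: teeth_A * RPM_A = teeth_B * RPM_B
49 * 848 = 34 * RPM_B
41552 = 34 * RPM_B
RPM_B = 41552 / 34
RPM_B = 20776/17

20776/17


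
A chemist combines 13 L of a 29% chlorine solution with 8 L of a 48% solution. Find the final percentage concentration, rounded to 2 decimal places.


Solute in mixture 1 = 29% of 13 L = 13*29/100 = 377/100 L
Solute in mixture 2 = 48% of 8 L = 8*48/100 = 96/25 L
Total solute = 377/100 + 96/25 = 761/100 L
Total volume = 13 + 8 = 21 L
Final concentration = 761/100/21 * 100 = 36.24%

36.24


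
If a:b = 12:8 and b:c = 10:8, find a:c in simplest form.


Given a:b = 12:8 and b:c = 10:8
Make b consistent. Multiply first ratio by 10: a:b = 120:80
Multiply second ratio by 8: b:c = 80:64
Now b = 80 in both, so a:b:c = 120:80:64
Therefore a:c = 120:64
Simplify by GCD: a:c = 15:8

15:8


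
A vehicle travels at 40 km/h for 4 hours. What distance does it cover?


Using distance = speed * time
Speed = 40 km/h
Time = 4 hours
Distance = 40 * 4
= 160 km

160


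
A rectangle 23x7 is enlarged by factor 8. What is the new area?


Original dimensions: 23 x 7
Enlargement factor = 8
New width = 23 * 8 = 184
New height = 7 * 8 = 56
New area = 184 * 56 = 10304

10304


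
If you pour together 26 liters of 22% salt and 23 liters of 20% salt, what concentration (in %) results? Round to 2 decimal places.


Solute in mixture 1 = 22% of 26 L = 26*22/100 = 143/25 L
Solute in mixture 2 = 20% of 23 L = 23*20/100 = 23/5 L
Total solute = 143/25 + 23/5 = 258/25 L
Total volume = 26 + 23 = 49 L
Final concentration = 258/25/49 * 100 = 21.06%

21.06


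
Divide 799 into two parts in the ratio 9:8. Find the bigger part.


Total parts = 9 + 8 = 17
Value per part = 799 / 17 = 47
First share = 9 * 47 = 423
Second share = 8 * 47 = 376
Larger share = 423

423


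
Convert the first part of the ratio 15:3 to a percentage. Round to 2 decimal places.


Total parts = 15 + 3 = 18
First part fraction = 15/18
Percentage = (15/18) * 100
= 0.833333 * 100
= 83.33%

83.33


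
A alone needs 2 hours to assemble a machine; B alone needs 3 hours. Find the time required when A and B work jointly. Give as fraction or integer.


Rate of A = 1/2 job per hour
Rate of B = 1/3 job per hour
Combined rate = 1/2 + 1/3
Find common denominator: (3 + 2)/(2*3) = 5/6
Combined rate = 5/6 job per hour
Time together = 1 / (5/6) = 6/5 hours

6/5


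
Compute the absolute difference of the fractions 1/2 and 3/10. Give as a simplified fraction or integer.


Simplify: 1/2 = 1/2 and 3/10 = 3/10
Find common denominator: LCD = 10
Convert: 5/10 and 3/10
Difference = |5 - 3|/10 = 2/10
Simplified = 1/5

1/5


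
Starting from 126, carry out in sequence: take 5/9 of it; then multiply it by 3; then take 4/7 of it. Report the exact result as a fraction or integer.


Start with 126.
Step 1: Take 5/9: 126 * 5/9 = 70
Step 2: Multiply by 3: 70 * 3 = 210
Step 3: Take 4/7: 210 * 4/7 = 120
Final result = 120

120


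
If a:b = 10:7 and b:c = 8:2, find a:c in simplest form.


Given a:b = 10:7 and b:c = 8:2
Make b consistent. Multiply first ratio by 8: a:b = 80:56
Multiply second ratio by 7: b:c = 56:14
Now b = 56 in both, so a:b:c = 80:56:14
Therefore a:c = 80:14
Simplify by GCD: a:c = 40:7

40:7


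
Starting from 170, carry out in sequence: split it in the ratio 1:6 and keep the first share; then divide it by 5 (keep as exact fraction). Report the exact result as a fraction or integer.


Start with 170.
Step 1: Split 1:6, first share = 170 * 1/7 = 170/7
Step 2: Divide by 5: 170/7 / 5 = 34/7
Final result = 34/7

34/7


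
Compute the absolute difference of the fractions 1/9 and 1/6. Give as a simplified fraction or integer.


Simplify: 1/9 = 1/9 and 1/6 = 1/6
Find common denominator: LCD = 18
Convert: 2/18 and 3/18
Difference = |2 - 3|/18 = 1/18
Simplified = 1/18

1/18


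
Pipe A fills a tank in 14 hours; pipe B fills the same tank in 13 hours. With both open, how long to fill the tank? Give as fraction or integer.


Rate of A = 1/14 job per hour
Rate of B = 1/13 job per hour
Combined rate = 1/14 + 1/13
Find common denominator: (13 + 14)/(14*13) = 27/182
Combined rate = 27/182 job per hour
Time together = 1 / (27/182) = 182/27 hours

182/27


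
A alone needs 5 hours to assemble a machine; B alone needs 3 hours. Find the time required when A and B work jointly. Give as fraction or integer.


Rate of A = 1/5 job per hour
Rate of B = 1/3 job per hour
Combined rate = 1/5 + 1/3
Find common denominator: (3 + 5)/(5*3) = 8/15
Combined rate = 8/15 job per hour
Time together = 1 / (8/15) = 15/8 hours

15/8


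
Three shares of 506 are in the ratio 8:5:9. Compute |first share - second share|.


Total parts = 8 + 5 + 9 = 22
Value per part = 506 / 22 = 23
Shares: 8*23=184, 5*23=115, 9*23=207
First share = 184, second share = 115
Difference = |184 - 115| = 69

69


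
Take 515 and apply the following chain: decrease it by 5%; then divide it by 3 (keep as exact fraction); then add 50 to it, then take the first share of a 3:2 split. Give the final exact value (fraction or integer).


Start with 515.
Step 1: Decrease by 5%: 515 * 95/100 = 1957/4
Step 2: Divide by 3: 1957/4 / 3 = 1957/12
Step 3: Add 50: 1957/12+50=2557/12; split 3:2 first = 2557/12*3/5 = 2557/20
Final result = 2557/20

2557/20


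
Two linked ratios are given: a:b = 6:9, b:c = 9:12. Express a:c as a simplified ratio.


Given a:b = 6:9 and b:c = 9:12
Make b consistent. Multiply first ratio by 9: a:b = 54:81
Multiply second ratio by 9: b:c = 81:108
Now b = 81 in both, so a:b:c = 54:81:108
Therefore a:c = 54:108
Simplify by GCD: a:c = 1:2

1:2


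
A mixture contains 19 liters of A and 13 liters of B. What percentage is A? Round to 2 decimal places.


Volume of A = 19 L
Volume of B = 13 L
Total volume = 19 + 13 = 32 L
Percentage of A = (19/32) * 100
= 59.38%

59.38


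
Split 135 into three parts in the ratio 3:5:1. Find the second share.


Ratio = 3:5:1
Total parts = 3 + 5 + 1 = 9
Value per part = 135 / 9 = 15
First share = 3 * 15 = 45
Middle share = 5 * 15 = 75
Third share = 1 * 15 = 15

75


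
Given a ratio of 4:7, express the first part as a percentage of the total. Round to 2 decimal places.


Total parts = 4 + 7 = 11
First part fraction = 4/11
Percentage = (4/11) * 100
= 0.363636 * 100
= 36.36%

36.36


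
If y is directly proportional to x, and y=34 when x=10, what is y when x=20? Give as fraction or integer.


Direct proportion: y = kx
Find k: k = 34/10 = 17/5
Compute y at x=20: y = 17/5 * 20
y = 68

68


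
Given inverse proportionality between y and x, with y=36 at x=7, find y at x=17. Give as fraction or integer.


Inverse proportion: y = k/x
Find k: k = 7 * 36 = 252
Compute y at x=17: y = 252/17
y = 252/17

252/17


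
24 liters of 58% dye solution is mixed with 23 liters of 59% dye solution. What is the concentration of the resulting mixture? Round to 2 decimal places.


Solute in mixture 1 = 58% of 24 L = 24*58/100 = 348/25 L
Solute in mixture 2 = 59% of 23 L = 23*59/100 = 1357/100 L
Total solute = 348/25 + 1357/100 = 2749/100 L
Total volume = 24 + 23 = 47 L
Final concentration = 2749/100/47 * 100 = 58.49%

58.49


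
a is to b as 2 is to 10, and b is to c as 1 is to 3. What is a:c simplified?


Given a:b = 2:10 and b:c = 1:3
Make b consistent. Multiply first ratio by 1: a:b = 2:10
Multiply second ratio by 10: b:c = 10:30
Now b = 10 in both, so a:b:c = 2:10:30
Therefore a:c = 2:30
Simplify by GCD: a:c = 1:15

1:15


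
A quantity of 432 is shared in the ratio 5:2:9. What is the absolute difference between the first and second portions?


Total parts = 5 + 2 + 9 = 16
Value per part = 432 / 16 = 27
Shares: 5*27=135, 2*27=54, 9*27=243
First share = 135, second share = 54
Difference = |135 - 54| = 81

81


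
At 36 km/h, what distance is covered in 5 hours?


Using distance = speed * time
Speed = 36 km/h
Time = 5 hours
Distance = 36 * 5
= 180 km

180


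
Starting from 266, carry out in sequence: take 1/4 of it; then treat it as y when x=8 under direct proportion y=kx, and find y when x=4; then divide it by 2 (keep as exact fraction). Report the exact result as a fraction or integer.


Start with 266.
Step 1: Take 1/4: 266 * 1/4 = 133/2
Step 2: Direct prop: k = (133/2)/8; new y = k*4 = 133/2*4/8 = 133/4
Step 3: Divide by 2: 133/4 / 2 = 133/8
Final result = 133/8

133/8


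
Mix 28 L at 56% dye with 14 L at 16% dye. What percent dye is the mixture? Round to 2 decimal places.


Solute in mixture 1 = 56% of 28 L = 28*56/100 = 392/25 L
Solute in mixture 2 = 16% of 14 L = 14*16/100 = 56/25 L
Total solute = 392/25 + 56/25 = 448/25 L
Total volume = 28 + 14 = 42 L
Final concentration = 448/25/42 * 100 = 42.67%

42.67


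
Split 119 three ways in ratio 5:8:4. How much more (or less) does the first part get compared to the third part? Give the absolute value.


Total parts = 5 + 8 + 4 = 17
Value per part = 119 / 17 = 7
Shares: 5*7=35, 8*7=56, 4*7=28
First share = 35, third share = 28
Difference = |35 - 28| = 7

7


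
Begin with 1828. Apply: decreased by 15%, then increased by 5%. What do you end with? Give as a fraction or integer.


Start: 1828
Step 1: decrease by 15% => multiply by 85/100
  1828 * 85/100 = 7769/5
Step 2: increase by 5% => multiply by 105/100
  7769/5 * 105/100 = 163149/100
Final value = 163149/100

163149/100


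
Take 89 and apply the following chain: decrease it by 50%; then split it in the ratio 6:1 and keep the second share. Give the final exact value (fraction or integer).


Start with 89.
Step 1: Decrease by 50%: 89 * 50/100 = 89/2
Step 2: Split 6:1, second share = 89/2 * 1/7 = 89/14
Final result = 89/14

89/14


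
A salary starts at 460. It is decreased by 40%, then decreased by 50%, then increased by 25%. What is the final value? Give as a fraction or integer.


Start: 460
Step 1: decrease by 40% => multiply by 60/100
  460 * 60/100 = 276
Step 2: decrease by 50% => multiply by 50/100
  276 * 50/100 = 138
Step 3: increase by 25% => multiply by 125/100
  138 * 125/100 = 345/2
Final value = 345/2

345/2


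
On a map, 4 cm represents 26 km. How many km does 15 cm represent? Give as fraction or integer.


Map scale: 4 cm = 26 km
Measured distance on map = 15 cm
Set up proportion: 15 * 26 / 4
= 390 / 4
= 195/2 km

195/2


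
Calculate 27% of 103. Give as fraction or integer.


Compute 27% of 103
Convert percentage: 27% = 27/100
Multiply: 103 * 27/100
= 2781/100
= 2781/100

2781/100


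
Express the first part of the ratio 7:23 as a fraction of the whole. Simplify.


Total parts = 7 + 23 = 30
First part fraction = 7/30
Simplify: 7/30 = 7/30

7/30


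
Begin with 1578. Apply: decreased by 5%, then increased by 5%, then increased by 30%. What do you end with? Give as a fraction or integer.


Start: 1578
Step 1: decrease by 5% => multiply by 95/100
  1578 * 95/100 = 14991/10
Step 2: increase by 5% => multiply by 105/100
  14991/10 * 105/100 = 314811/200
Step 3: increase by 30% => multiply by 130/100
  314811/200 * 130/100 = 4092543/2000
Final value = 4092543/2000

4092543/2000


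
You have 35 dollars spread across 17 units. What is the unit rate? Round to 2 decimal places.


Total dollars = 35
Number of units = 17
Unit rate = 35 / 17
= 2.06 dollars per unit

2.06


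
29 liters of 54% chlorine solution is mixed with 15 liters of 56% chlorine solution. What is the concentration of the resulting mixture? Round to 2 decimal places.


Solute in mixture 1 = 54% of 29 L = 29*54/100 = 783/50 L
Solute in mixture 2 = 56% of 15 L = 15*56/100 = 42/5 L
Total solute = 783/50 + 42/5 = 1203/50 L
Total volume = 29 + 15 = 44 L
Final concentration = 1203/50/44 * 100 = 54.68%

54.68


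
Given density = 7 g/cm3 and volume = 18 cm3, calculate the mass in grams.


Using mass = density * volume
Density = 7 g/cm3
Volume = 18 cm3
Mass = 7 * 18
= 126 g

126


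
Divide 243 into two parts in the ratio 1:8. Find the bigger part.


Total parts = 1 + 8 = 9
Value per part = 243 / 9 = 27
First share = 1 * 27 = 27
Second share = 8 * 27 = 216
Larger share = 216

216


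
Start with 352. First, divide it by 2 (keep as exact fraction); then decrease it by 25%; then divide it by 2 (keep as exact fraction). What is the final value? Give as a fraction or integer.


Start with 352.
Step 1: Divide by 2: 352 / 2 = 176
Step 2: Decrease by 25%: 176 * 75/100 = 132
Step 3: Divide by 2: 132 / 2 = 66
Final result = 66

66
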